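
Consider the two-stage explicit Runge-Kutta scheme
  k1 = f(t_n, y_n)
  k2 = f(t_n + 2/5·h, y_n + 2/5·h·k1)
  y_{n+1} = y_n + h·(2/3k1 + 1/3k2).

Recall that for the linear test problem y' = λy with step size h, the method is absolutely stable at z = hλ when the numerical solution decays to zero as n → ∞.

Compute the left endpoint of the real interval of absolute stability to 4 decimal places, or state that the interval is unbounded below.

On y'=λy, z=hλ:
  k1=λy_n ⇒ h·k1=z·y_n;  k2=λ(1+2/5z)y_n ⇒ h·k2=z(1+2/5z)y_n
  y_{n+1}/y_n = 1 + 2/3z + 1/3z(1+2/5z) = 1 + z + 2/15z²
  ⇒ R(z) = 1 + z + 2/15z².

Boundary: |R(x)|=1, x<0.
x=-1.66: |R|=0.2926
R=1: x+2/15x²=0 ⇒ x=−15/2=-7.5000; min R=1−1/(4·2/15)=-0.8750>−1
Confirm numerically:
  x=-7.133: |R|=0.65096 <1
  x=-7.101: |R|=0.62223 <1
  x=-4.848: |R|=0.71425 <1
  x=-4.032: |R|=0.86440 <1
  x=-7.934: |R|=1.45911 >1
  x=-7.846: |R|=1.36196 >1
  x=-7.712: |R|=1.21799 >1
So |R|<1 on (-7.5000, 0).

left endpoint -7.5000.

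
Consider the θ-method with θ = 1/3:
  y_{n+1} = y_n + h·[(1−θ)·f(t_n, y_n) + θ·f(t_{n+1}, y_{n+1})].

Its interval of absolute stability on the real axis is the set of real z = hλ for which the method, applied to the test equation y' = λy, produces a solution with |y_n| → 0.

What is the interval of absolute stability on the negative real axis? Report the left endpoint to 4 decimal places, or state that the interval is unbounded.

Test eqn y'=λy, z=hλ:
  y_{n+1} = y_n + z·[2/3·y_n + 1/3·y_{n+1}] ⇒ (1 − 1/3z)y_{n+1} = (1 + 2/3z)y_n
  ⇒ R(z) = (1 + 2/3z)/(1 − 1/3z).

Need |R(x)|<1, x<0.
x=-0.99: |R|=0.2556
R=−1: 1+2/3x = −1+1/3x ⇒ -1/3x=2 ⇒ x=2/(-1/3)=-6.0000
Confirm numerically:
  x=-4.862: |R|=0.85525 <1
  x=-4.637: |R|=0.82153 <1
  x=-3.771: |R|=0.67080 <1
  x=-6.311: |R|=1.03340 >1
  x=-6.303: |R|=1.03257 >1
  x=-6.173: |R|=1.01886 >1
Interval (-6.0000, 0).

z∈(-6.0000,0).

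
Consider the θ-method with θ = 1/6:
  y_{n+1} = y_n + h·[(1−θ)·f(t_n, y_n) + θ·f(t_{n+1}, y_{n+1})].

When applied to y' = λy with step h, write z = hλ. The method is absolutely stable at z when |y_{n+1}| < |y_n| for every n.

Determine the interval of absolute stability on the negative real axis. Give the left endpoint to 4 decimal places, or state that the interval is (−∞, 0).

z∈(-3.0000,0).

Test eqn y'=λy, z=hλ:
  y_{n+1} = y_n + z·[5/6·y_n + 1/6·y_{n+1}] ⇒ (1 − 1/6z)y_{n+1} = (1 + 5/6z)y_n
  R(z) = (1 + 5/6z)/(1 − 1/6z).

Boundary: |R(x)|=1, x<0.
x=-0.86: |R|=0.2478
R=−1: 1+5/6x = −1+1/6x ⇒ -2/3x=2 ⇒ x=2/(-2/3)=-3.0000
Confirm numerically:
  x=-2.904: |R|=0.95687 <1
  x=-2.899: |R|=0.95460 <1
  x=-1.717: |R|=0.33497 <1
  x=-3.562: |R|=1.23510 >1
  x=-3.183: |R|=1.07971 >1
So |R|<1 on (-3.0000, 0).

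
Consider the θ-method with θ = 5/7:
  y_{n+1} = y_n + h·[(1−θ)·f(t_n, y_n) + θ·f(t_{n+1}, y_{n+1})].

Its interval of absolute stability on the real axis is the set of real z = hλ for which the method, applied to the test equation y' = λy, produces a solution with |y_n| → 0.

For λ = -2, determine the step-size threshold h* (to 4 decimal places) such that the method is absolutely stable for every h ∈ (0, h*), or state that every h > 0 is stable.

With y'=λy (z=hλ):
  y_{n+1} = y_n + z·[2/7·y_n + 5/7·y_{n+1}] ⇒ (1 − 5/7z)y_{n+1} = (1 + 2/7z)y_n
  Hence R(z) = (1 + 2/7z)/(1 − 5/7z).

Need |R(x)|<1, x<0.
x=-1.39: |R|=0.3025
x=-2: |R|=0.1765
x=-10: |R|=0.2281
x=-100: |R|=0.3807
θ=5/7≥1/2 ⇒ |1+2/7x|<|1−5/7x| ∀x<0 ⇒ unbounded interval.

interval (−∞, 0). Any h>0 works for λ=-2.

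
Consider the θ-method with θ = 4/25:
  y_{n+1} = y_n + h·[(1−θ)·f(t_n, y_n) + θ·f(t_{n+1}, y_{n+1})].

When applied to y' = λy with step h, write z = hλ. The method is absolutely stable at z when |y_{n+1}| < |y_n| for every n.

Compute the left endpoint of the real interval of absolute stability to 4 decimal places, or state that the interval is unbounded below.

left endpoint -2.9412.

Set f=λy, z=hλ:
  y_{n+1} = y_n + z·[21/25·y_n + 4/25·y_{n+1}] ⇒ (1 − 4/25z)y_{n+1} = (1 + 21/25z)y_n
  so R(z) = (1 + 21/25z)/(1 − 4/25z).

Boundary: |R(x)|=1, x<0.
x=-1.3: |R|=0.0762
R=−1: 1+21/25x = −1+4/25x ⇒ -17/25x=2 ⇒ x=2/(-17/25)=-2.9412
Confirm numerically:
  x=-2.156: |R|=0.60302 <1
  x=-1.595: |R|=0.27071 <1
  x=-1.391: |R|=0.13778 <1
  x=-3.354: |R|=1.18268 >1
  x=-3.226: |R|=1.12774 >1
  x=-2.998: |R|=1.02611 >1
Interval (-2.9412, 0).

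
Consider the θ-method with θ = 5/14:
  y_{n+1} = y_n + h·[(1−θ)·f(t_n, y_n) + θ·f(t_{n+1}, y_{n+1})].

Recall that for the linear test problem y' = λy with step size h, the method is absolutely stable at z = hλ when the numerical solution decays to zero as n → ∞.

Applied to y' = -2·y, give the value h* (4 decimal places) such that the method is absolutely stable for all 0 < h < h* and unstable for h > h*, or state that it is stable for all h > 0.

With y'=λy (z=hλ):
  y_{n+1} = y_n + z·[9/14·y_n + 5/14·y_{n+1}] ⇒ (1 − 5/14z)y_{n+1} = (1 + 9/14z)y_n
  R(z) = (1 + 9/14z)/(1 − 5/14z).

Solve |R(x)|<1 on ℝ⁻.
x=-0.35: |R|=0.6889
R=−1: 1+9/14x = −1+5/14x ⇒ -2/7x=2 ⇒ x=2/(-2/7)=-7.0000
Confirm numerically:
  x=-6.706: |R|=0.97526 <1
  x=-6.675: |R|=0.97256 <1
  x=-6.334: |R|=0.94167 <1
  x=-7.598: |R|=1.04601 >1
  x=-7.275: |R|=1.02184 >1
  x=-7.068: |R|=1.00551 >1
Stable set (-7.0000, 0).

(-7.0000,0); λ=-2 ⇒ h* = (7)/2 = 3.5000.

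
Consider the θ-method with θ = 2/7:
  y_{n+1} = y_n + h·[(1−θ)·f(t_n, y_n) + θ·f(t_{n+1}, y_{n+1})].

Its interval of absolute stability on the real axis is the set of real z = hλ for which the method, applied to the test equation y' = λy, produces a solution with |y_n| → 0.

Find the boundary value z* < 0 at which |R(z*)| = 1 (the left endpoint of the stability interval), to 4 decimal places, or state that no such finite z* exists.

left endpoint -4.6667.

Test eqn y'=λy, z=hλ:
  y_{n+1} = y_n + z·[5/7·y_n + 2/7·y_{n+1}] ⇒ (1 − 2/7z)y_{n+1} = (1 + 5/7z)y_n
  ⇒ R(z) = (1 + 5/7z)/(1 − 2/7z).

Find x<0 with |R(x)|<1.
x=-1.67: |R|=0.1306
R=−1: 1+5/7x = −1+2/7x ⇒ -3/7x=2 ⇒ x=2/(-3/7)=-4.6667
Confirm numerically:
  x=-4.264: |R|=0.92221 <1
  x=-3.397: |R|=0.72387 <1
  x=-3.284: |R|=0.69428 <1
  x=-4.963: |R|=1.05252 >1
  x=-4.858: |R|=1.03434 >1
  x=-4.851: |R|=1.03311 >1
Interval (-4.6667, 0).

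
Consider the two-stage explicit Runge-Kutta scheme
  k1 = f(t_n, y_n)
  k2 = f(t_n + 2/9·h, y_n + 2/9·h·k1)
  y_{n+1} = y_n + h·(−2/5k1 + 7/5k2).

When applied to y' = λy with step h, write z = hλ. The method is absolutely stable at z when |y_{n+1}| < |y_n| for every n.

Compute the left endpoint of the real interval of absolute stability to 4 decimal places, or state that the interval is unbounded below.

z* = -3.2143.

On y'=λy, z=hλ:
  k1=λy_n ⇒ h·k1=z·y_n;  k2=λ(1+2/9z)y_n ⇒ h·k2=z(1+2/9z)y_n
  y_{n+1}/y_n = 1 − 2/5z + 7/5z(1+2/9z) = 1 + z + 14/45z²
  Hence R(z) = 1 + z + 14/45z².

Boundary: |R(x)|=1, x<0.
x=-0.5: |R|=0.5778
R=1: x+14/45x²=0 ⇒ x=−45/14=-3.2143; min R=1−1/(4·14/45)=0.1964>−1
Confirm numerically:
  x=-3.168: |R|=0.95438 <1
  x=-2.262: |R|=0.32984 <1
  x=-1.423: |R|=0.20698 <1
  x=-3.630: |R|=1.46948 >1
  x=-3.592: |R|=1.42210 >1
  x=-3.268: |R|=1.05461 >1
Stable set (-3.2143, 0).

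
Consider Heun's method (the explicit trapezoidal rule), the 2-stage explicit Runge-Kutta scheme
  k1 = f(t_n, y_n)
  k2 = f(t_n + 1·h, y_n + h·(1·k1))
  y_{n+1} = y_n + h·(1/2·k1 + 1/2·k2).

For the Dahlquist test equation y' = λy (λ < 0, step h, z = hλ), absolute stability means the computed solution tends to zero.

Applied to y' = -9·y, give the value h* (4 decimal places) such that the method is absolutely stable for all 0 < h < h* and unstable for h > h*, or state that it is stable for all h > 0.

(-2.0000,0); λ=-9 ⇒ h* = 0.2222.

Set f=λy, z=hλ:
  order 2, 2-stage ⇒ R(z)=1+z+z^2/2
  (e.g. R(-1.59)=0.67405, |R|=0.67405)

Need |R(x)|<1, x<0.
x=-1.59: |R|=0.6741
|R(-1.7)|=0.7450 |R(-0.82)|=0.5162 |R(-0.75)|=0.5312
Bisect:
  x_lo=-2.3391 |R|=1.3966  x_hi=-0.3987 |R|=0.6808
  mid=-1.36893 |R|=0.56806 →hi
  mid=-1.85403 |R|=0.86469 →hi
  mid=-2.09659 |R|=1.10125 →lo
  mid=-1.97531 |R|=0.97561 →hi
  mid=-2.03595 |R|=1.03659 →lo
  mid=-2.00563 |R|=1.00564 →lo
  mid=-1.99047 |R|=0.99051 →hi
  mid=-1.99805 |R|=0.99805 →hi
  mid=-2.00184 |R|=1.00184 →lo
  mid=-1.99994 |R|=0.99994 →hi
  ...
  [-2.00006,-1.99994] ⇒ x*=-2.0000
Stable set (-2.0000, 0).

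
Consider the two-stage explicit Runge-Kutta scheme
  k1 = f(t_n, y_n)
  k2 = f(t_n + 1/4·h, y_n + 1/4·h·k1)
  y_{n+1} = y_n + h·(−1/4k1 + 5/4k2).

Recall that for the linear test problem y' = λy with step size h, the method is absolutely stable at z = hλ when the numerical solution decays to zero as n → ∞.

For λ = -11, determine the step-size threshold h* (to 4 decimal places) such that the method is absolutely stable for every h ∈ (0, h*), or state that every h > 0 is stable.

On y'=λy, z=hλ:
  k1=λy_n ⇒ h·k1=z·y_n;  k2=λ(1+1/4z)y_n ⇒ h·k2=z(1+1/4z)y_n
  y_{n+1}/y_n = 1 − 1/4z + 5/4z(1+1/4z) = 1 + z + 5/16z²
  ⇒ R(z) = 1 + z + 5/16z².

Solve |R(x)|<1 on ℝ⁻.
x=-0.99: |R|=0.3163
R=1: x+5/16x²=0 ⇒ x=−16/5=-3.2000; min R=1−1/(4·5/16)=0.2000>−1
Confirm numerically:
  x=-2.596: |R|=0.51001 <1
  x=-2.396: |R|=0.39801 <1
  x=-1.709: |R|=0.20371 <1
  x=-3.707: |R|=1.58733 >1
  x=-3.316: |R|=1.12020 >1
Interval (-3.2000, 0).

(-3.2000,0); λ=-11 ⇒ h* = (16/5)/11 = 0.2909.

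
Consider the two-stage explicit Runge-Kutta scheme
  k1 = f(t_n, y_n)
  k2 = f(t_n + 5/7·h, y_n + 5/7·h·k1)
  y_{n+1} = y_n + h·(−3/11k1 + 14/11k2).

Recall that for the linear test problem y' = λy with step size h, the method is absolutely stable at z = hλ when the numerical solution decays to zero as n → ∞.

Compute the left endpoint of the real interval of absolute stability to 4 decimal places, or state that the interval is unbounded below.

left endpoint -1.1000.

Test eqn y'=λy, z=hλ:
  k1=λy_n ⇒ h·k1=z·y_n;  k2=λ(1+5/7z)y_n ⇒ h·k2=z(1+5/7z)y_n
  y_{n+1}/y_n = 1 − 3/11z + 14/11z(1+5/7z) = 1 + z + 10/11z²
  ⇒ R(z) = 1 + z + 10/11z².

Boundary: |R(x)|=1, x<0.
x=-1.27: |R|=1.1963
R=1: x+10/11x²=0 ⇒ x=−11/10=-1.1000; min R=1−1/(4·10/11)=0.7250>−1
Confirm numerically:
  x=-0.957: |R|=0.87559 <1
  x=-0.733: |R|=0.75544 <1
  x=-0.628: |R|=0.73053 <1
  x=-1.594: |R|=1.71585 >1
  x=-1.446: |R|=1.45483 >1
  x=-1.288: |R|=1.22013 >1
Interval (-1.1000, 0).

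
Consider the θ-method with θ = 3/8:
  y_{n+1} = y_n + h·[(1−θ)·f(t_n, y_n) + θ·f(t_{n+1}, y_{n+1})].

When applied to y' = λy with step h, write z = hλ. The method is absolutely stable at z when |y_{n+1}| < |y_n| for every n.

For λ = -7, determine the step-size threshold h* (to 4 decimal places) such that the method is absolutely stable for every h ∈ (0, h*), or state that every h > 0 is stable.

(-8.0000,0); λ=-7 ⇒ h* = (8)/7 = 1.1429.

Set f=λy, z=hλ:
  y_{n+1} = y_n + z·[5/8·y_n + 3/8·y_{n+1}] ⇒ (1 − 3/8z)y_{n+1} = (1 + 5/8z)y_n
  Hence R(z) = (1 + 5/8z)/(1 − 3/8z).

Solve |R(x)|<1 on ℝ⁻.
x=-1.09: |R|=0.2263
R=−1: 1+5/8x = −1+3/8x ⇒ -1/4x=2 ⇒ x=2/(-1/4)=-8.0000
Confirm numerically:
  x=-7.320: |R|=0.95461 <1
  x=-3.951: |R|=0.59210 <1
  x=-3.595: |R|=0.53101 <1
  x=-8.459: |R|=1.02750 >1
  x=-8.141: |R|=1.00870 >1
So |R|<1 on (-8.0000, 0).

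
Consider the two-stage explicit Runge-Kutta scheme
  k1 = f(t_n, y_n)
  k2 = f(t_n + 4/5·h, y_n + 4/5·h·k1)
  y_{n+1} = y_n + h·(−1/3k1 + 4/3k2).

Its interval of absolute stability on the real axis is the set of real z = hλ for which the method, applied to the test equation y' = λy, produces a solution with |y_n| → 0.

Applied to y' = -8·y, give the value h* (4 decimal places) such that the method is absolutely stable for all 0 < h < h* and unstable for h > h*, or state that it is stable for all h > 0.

(-0.9375,0); λ=-8 ⇒ h* = (15/16)/8 = 0.1172.

Set f=λy, z=hλ:
  k1=λy_n ⇒ h·k1=z·y_n;  k2=λ(1+4/5z)y_n ⇒ h·k2=z(1+4/5z)y_n
  y_{n+1}/y_n = 1 − 1/3z + 4/3z(1+4/5z) = 1 + z + 16/15z²
  Hence R(z) = 1 + z + 16/15z².

Need |R(x)|<1, x<0.
x=-1.46: |R|=1.8137
R=1: x+16/15x²=0 ⇒ x=−15/16=-0.9375; min R=1−1/(4·16/15)=0.7656>−1
Confirm numerically:
  x=-0.532: |R|=0.76989 <1
  x=-0.494: |R|=0.76631 <1
  x=-0.405: |R|=0.76996 <1
  x=-1.515: |R|=1.93324 >1
  x=-1.302: |R|=1.50622 >1
Stable set (-0.9375, 0).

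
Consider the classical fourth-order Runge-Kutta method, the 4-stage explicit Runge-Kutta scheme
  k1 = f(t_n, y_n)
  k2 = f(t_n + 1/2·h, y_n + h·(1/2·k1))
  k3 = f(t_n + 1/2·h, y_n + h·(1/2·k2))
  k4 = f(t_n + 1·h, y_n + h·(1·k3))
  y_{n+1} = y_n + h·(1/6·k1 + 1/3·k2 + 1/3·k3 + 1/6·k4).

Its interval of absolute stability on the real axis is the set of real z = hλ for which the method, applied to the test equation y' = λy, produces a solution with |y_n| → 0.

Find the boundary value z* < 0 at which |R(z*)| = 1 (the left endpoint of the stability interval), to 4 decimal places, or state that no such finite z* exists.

Test eqn y'=λy, z=hλ:
  order 4, 4-stage ⇒ R(z)=1+z+z^2/2+z^3/6+z^4/24
  (e.g. R(-1.69)=0.27347, |R|=0.27347)

Find x<0 with |R(x)|<1.
x=-1.69: |R|=0.2735
|R(-2.63)|=0.7900 |R(-2.4)|=0.5584 |R(-2.01)|=0.3367
Bisect:
  x_lo=-3.5231 |R|=2.8139  x_hi=-0.2598 |R|=0.7712
  mid=-1.89144 |R|=0.30283 →hi
  mid=-2.70725 |R|=0.88857 →hi
  mid=-3.11515 |R|=1.62240 →lo
  mid=-2.91120 |R|=1.20703 →lo
  mid=-2.80922 |R|=1.03668 →lo
  mid=-2.75824 |R|=0.95997 →hi
  mid=-2.78373 |R|=0.99764 →hi
  ...
  [-2.78532,-2.78512] ⇒ x*=-2.7853
Stable set (-2.7853, 0).

z* = -2.7853.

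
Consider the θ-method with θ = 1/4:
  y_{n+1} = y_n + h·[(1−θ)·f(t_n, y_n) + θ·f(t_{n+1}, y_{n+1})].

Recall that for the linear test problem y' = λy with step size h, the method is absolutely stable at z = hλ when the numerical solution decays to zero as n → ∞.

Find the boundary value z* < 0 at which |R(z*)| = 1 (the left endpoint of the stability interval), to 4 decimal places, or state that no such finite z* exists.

z* = -4.0000.

On y'=λy, z=hλ:
  y_{n+1} = y_n + z·[3/4·y_n + 1/4·y_{n+1}] ⇒ (1 − 1/4z)y_{n+1} = (1 + 3/4z)y_n
  Hence R(z) = (1 + 3/4z)/(1 − 1/4z).

Solve |R(x)|<1 on ℝ⁻.
x=-1.14: |R|=0.1128
R=−1: 1+3/4x = −1+1/4x ⇒ -1/2x=2 ⇒ x=2/(-1/2)=-4.0000
Confirm numerically:
  x=-3.035: |R|=0.72566 <1
  x=-2.792: |R|=0.64429 <1
  x=-2.752: |R|=0.63033 <1
  x=-2.601: |R|=0.57612 <1
  x=-4.387: |R|=1.09229 >1
  x=-4.213: |R|=1.05187 >1
  x=-4.132: |R|=1.03246 >1
So |R|<1 on (-4.0000, 0).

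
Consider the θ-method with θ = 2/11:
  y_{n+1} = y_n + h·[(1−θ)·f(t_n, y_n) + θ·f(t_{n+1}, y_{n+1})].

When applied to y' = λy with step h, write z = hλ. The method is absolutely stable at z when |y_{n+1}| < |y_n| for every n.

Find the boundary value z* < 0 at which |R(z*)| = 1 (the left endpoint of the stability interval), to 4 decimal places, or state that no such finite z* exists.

On y'=λy, z=hλ:
  y_{n+1} = y_n + z·[9/11·y_n + 2/11·y_{n+1}] ⇒ (1 − 2/11z)y_{n+1} = (1 + 9/11z)y_n
  Hence R(z) = (1 + 9/11z)/(1 − 2/11z).

Find x<0 with |R(x)|<1.
x=-0.35: |R|=0.6709
R=−1: 1+9/11x = −1+2/11x ⇒ -7/11x=2 ⇒ x=2/(-7/11)=-3.1429
Confirm numerically:
  x=-3.062: |R|=0.96695 <1
  x=-2.890: |R|=0.89452 <1
  x=-1.799: |R|=0.35560 <1
  x=-3.707: |R|=1.21446 >1
  x=-3.573: |R|=1.16593 >1
  x=-3.485: |R|=1.13328 >1
So |R|<1 on (-3.1429, 0).

left endpoint -3.1429.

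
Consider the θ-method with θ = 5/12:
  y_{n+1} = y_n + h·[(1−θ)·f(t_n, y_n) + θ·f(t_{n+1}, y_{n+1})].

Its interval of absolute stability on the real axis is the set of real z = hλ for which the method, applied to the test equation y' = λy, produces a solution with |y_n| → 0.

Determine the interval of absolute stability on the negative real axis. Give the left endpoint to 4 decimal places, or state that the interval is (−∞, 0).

Set f=λy, z=hλ:
  y_{n+1} = y_n + z·[7/12·y_n + 5/12·y_{n+1}] ⇒ (1 − 5/12z)y_{n+1} = (1 + 7/12z)y_n
  Hence R(z) = (1 + 7/12z)/(1 − 5/12z).

Need |R(x)|<1, x<0.
x=-0.86: |R|=0.3669
R=−1: 1+7/12x = −1+5/12x ⇒ -1/6x=2 ⇒ x=2/(-1/6)=-12.0000
Confirm numerically:
  x=-8.516: |R|=0.87233 <1
  x=-7.493: |R|=0.81777 <1
  x=-5.809: |R|=0.69833 <1
  x=-5.624: |R|=0.68215 <1
  x=-12.194: |R|=1.00532 >1
  x=-12.140: |R|=1.00385 >1
  x=-12.094: |R|=1.00259 >1
Stable set (-12.0000, 0).

z∈(-12.0000,0).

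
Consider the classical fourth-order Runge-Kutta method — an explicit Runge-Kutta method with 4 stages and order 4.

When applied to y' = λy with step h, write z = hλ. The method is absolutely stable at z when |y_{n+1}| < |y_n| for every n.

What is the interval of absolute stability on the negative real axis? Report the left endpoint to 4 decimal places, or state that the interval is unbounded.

z∈(-2.7853,0).

Test eqn y'=λy, z=hλ:
  order 4, 4-stage ⇒ R(z)=1+z+z^2/2+z^3/6+z^4/24
  (e.g. R(-1.49)=0.27409, |R|=0.27409)

Need |R(x)|<1, x<0.
x=-1.49: |R|=0.2741
|R(-2.24)|=0.4446 |R(-1.76)|=0.2800 |R(-1.47)|=0.2756
Bisect:
  x_lo=-3.5021 |R|=2.7392  x_hi=-0.1233 |R|=0.8840
  mid=-1.81270 |R|=0.28740 →hi
  mid=-2.65741 |R|=0.82370 →hi
  mid=-3.07976 |R|=1.54265 →lo
  mid=-2.86859 |R|=1.13302 →lo
  mid=-2.76300 |R|=0.96690 →hi
  mid=-2.81579 |R|=1.04696 →lo
  mid=-2.78939 |R|=1.00620 →lo
  mid=-2.77620 |R|=0.98637 →hi
  mid=-2.78280 |R|=0.99624 →hi
  ...
  [-2.78548,-2.78527] ⇒ x*=-2.7853
Interval (-2.7853, 0).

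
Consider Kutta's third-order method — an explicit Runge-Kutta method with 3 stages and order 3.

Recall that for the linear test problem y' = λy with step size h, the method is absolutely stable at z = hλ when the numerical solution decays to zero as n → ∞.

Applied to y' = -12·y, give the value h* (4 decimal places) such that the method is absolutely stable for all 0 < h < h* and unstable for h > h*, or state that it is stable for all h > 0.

With y'=λy (z=hλ):
  order 3, 3-stage ⇒ R(z)=1+z+z^2/2+z^3/6
  (e.g. R(-0.95)=0.35835, |R|=0.35835)

Solve |R(x)|<1 on ℝ⁻.
x=-0.95: |R|=0.3584
|R(-2.46)|=0.9154 |R(-1.95)|=0.2846 |R(-1.7)|=0.0738
Bisect:
  x_lo=-2.8634 |R|=1.6767  x_hi=-0.1615 |R|=0.8508
  mid=-1.51246 |R|=0.05467 →hi
  mid=-2.18793 |R|=0.54003 →hi
  mid=-2.52567 |R|=1.02137 →lo
  mid=-2.35680 |R|=0.76136 →hi
  mid=-2.44123 |R|=0.88623 →hi
  mid=-2.48345 |R|=0.95248 →hi
  mid=-2.50456 |R|=0.98659 →hi
  mid=-2.51511 |R|=1.00390 →lo
  mid=-2.50984 |R|=0.99522 →hi
  mid=-2.51248 |R|=0.99956 →hi
  ...
  [-2.51281,-2.51264] ⇒ x*=-2.5127
Interval (-2.5127, 0).

(-2.5127,0); λ=-12 ⇒ h* = 0.2094.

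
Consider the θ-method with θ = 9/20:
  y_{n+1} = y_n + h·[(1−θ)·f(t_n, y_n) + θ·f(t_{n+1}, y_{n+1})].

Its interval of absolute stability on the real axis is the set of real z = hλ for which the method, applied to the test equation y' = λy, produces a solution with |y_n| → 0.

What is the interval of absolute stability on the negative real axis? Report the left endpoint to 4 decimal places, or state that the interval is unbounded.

Test eqn y'=λy, z=hλ:
  y_{n+1} = y_n + z·[11/20·y_n + 9/20·y_{n+1}] ⇒ (1 − 9/20z)y_{n+1} = (1 + 11/20z)y_n
  R(z) = (1 + 11/20z)/(1 − 9/20z).

Need |R(x)|<1, x<0.
x=-0.66: |R|=0.4911
R=−1: 1+11/20x = −1+9/20x ⇒ -1/10x=2 ⇒ x=2/(-1/10)=-20.0000
Confirm numerically:
  x=-19.606: |R|=0.99599 <1
  x=-18.681: |R|=0.98598 <1
  x=-15.093: |R|=0.93702 <1
  x=-11.323: |R|=0.85765 <1
  x=-20.507: |R|=1.00496 >1
  x=-20.482: |R|=1.00472 >1
Stable set (-20.0000, 0).

(-20.0000, 0).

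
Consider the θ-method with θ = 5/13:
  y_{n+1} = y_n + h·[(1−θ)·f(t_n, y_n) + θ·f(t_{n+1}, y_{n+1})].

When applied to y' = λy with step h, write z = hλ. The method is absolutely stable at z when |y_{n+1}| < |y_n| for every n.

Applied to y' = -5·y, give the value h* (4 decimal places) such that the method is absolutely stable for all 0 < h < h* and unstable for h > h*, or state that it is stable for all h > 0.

On y'=λy, z=hλ:
  y_{n+1} = y_n + z·[8/13·y_n + 5/13·y_{n+1}] ⇒ (1 − 5/13z)y_{n+1} = (1 + 8/13z)y_n
  Hence R(z) = (1 + 8/13z)/(1 − 5/13z).

Find x<0 with |R(x)|<1.
x=-1.48: |R|=0.0569
R=−1: 1+8/13x = −1+5/13x ⇒ -3/13x=2 ⇒ x=2/(-3/13)=-8.6667
Confirm numerically:
  x=-8.454: |R|=0.98846 <1
  x=-8.326: |R|=0.98129 <1
  x=-6.478: |R|=0.85534 <1
  x=-4.416: |R|=0.63649 <1
  x=-9.123: |R|=1.02336 >1
  x=-8.983: |R|=1.01639 >1
Interval (-8.6667, 0).

(-8.6667,0); λ=-5 ⇒ h* = (26/3)/5 = 1.7333.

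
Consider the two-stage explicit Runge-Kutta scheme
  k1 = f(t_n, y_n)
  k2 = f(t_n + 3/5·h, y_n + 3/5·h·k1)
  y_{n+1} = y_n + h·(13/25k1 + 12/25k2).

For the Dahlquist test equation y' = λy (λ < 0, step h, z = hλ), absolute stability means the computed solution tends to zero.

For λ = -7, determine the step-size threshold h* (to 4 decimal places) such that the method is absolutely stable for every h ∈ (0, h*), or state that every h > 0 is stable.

On y'=λy, z=hλ:
  k1=λy_n ⇒ h·k1=z·y_n;  k2=λ(1+3/5z)y_n ⇒ h·k2=z(1+3/5z)y_n
  y_{n+1}/y_n = 1 + 13/25z + 12/25z(1+3/5z) = 1 + z + 36/125z²
  ⇒ R(z) = 1 + z + 36/125z².

Need |R(x)|<1, x<0.
x=-1.05: |R|=0.2675
R=1: x+36/125x²=0 ⇒ x=−125/36=-3.4722; min R=1−1/(4·36/125)=0.1319>−1
Confirm numerically:
  x=-3.272: |R|=0.81132 <1
  x=-2.961: |R|=0.56405 <1
  x=-2.912: |R|=0.53017 <1
  x=-1.949: |R|=0.14500 <1
  x=-3.982: |R|=1.58462 >1
  x=-3.957: |R|=1.55246 >1
  x=-3.725: |R|=1.27118 >1
Stable set (-3.4722, 0).

(-3.4722,0); λ=-7 ⇒ h* = (125/36)/7 = 0.4960.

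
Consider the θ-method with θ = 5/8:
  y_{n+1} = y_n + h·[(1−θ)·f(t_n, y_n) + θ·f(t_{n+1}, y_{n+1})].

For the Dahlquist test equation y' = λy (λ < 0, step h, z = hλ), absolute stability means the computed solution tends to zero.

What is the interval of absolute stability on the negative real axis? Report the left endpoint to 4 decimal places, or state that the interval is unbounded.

unbounded; (−∞, 0).

Test eqn y'=λy, z=hλ:
  y_{n+1} = y_n + z·[3/8·y_n + 5/8·y_{n+1}] ⇒ (1 − 5/8z)y_{n+1} = (1 + 3/8z)y_n
  Hence R(z) = (1 + 3/8z)/(1 − 5/8z).

Solve |R(x)|<1 on ℝ⁻.
x=-0.64: |R|=0.5429
x=-2: |R|=0.1111
x=-10: |R|=0.3793
x=-100: |R|=0.5748
θ=5/8≥1/2 ⇒ |1+3/8x|<|1−5/8x| ∀x<0 ⇒ unbounded interval.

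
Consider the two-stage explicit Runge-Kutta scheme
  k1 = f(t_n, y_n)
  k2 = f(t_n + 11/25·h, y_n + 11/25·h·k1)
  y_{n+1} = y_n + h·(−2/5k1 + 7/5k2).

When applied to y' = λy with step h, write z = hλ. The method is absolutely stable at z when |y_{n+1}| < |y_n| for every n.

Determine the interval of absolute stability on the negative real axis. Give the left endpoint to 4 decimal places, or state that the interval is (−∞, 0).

z∈(-1.6234,0).

With y'=λy (z=hλ):
  k1=λy_n ⇒ h·k1=z·y_n;  k2=λ(1+11/25z)y_n ⇒ h·k2=z(1+11/25z)y_n
  y_{n+1}/y_n = 1 − 2/5z + 7/5z(1+11/25z) = 1 + z + 77/125z²
  so R(z) = 1 + z + 77/125z².

Boundary: |R(x)|=1, x<0.
x=-1.6: |R|=0.9770
R=1: x+77/125x²=0 ⇒ x=−125/77=-1.6234; min R=1−1/(4·77/125)=0.5942>−1
Confirm numerically:
  x=-1.499: |R|=0.88515 <1
  x=-1.447: |R|=0.84279 <1
  x=-1.383: |R|=0.79522 <1
  x=-0.698: |R|=0.60212 <1
  x=-2.217: |R|=1.81069 >1
  x=-1.990: |R|=1.44942 >1
Stable set (-1.6234, 0).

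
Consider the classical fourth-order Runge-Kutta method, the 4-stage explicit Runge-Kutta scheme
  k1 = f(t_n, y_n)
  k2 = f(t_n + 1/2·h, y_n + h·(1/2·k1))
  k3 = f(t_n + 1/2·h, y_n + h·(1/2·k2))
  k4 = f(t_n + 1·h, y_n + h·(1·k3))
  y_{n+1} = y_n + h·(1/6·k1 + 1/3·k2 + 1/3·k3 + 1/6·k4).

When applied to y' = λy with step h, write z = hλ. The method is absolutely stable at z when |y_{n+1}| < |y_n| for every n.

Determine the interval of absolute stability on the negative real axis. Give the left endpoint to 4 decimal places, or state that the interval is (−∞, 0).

(-2.7853, 0).

Test eqn y'=λy, z=hλ:
  order 4, 4-stage ⇒ R(z)=1+z+z^2/2+z^3/6+z^4/24
  (e.g. R(-1.23)=0.31167, |R|=0.31167)

Boundary: |R(x)|=1, x<0.
x=-1.23: |R|=0.3117
|R(-2.77)|=0.9772 |R(-2.47)|=0.6198 |R(-1.03)|=0.3652
Bisect:
  x_lo=-3.2500 |R|=1.9586  x_hi=-0.0944 |R|=0.9099
  mid=-1.67224 |R|=0.27241 →hi
  mid=-2.46114 |R|=0.61160 →hi
  mid=-2.85559 |R|=1.11127 →lo
  mid=-2.65837 |R|=0.82491 →hi
  mid=-2.75698 |R|=0.95815 →hi
  mid=-2.80629 |R|=1.03212 →lo
  mid=-2.78164 |R|=0.99450 →hi
  mid=-2.79396 |R|=1.01315 →lo
  mid=-2.78780 |R|=1.00378 →lo
  mid=-2.78472 |R|=0.99913 →hi
  ...
  [-2.78529,-2.78510] ⇒ x*=-2.7853
Stable set (-2.7853, 0).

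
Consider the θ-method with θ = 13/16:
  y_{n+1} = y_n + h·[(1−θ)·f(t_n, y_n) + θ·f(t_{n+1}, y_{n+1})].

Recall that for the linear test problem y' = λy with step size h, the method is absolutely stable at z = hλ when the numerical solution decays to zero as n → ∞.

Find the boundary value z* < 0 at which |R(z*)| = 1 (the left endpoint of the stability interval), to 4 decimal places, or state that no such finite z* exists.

Test eqn y'=λy, z=hλ:
  y_{n+1} = y_n + z·[3/16·y_n + 13/16·y_{n+1}] ⇒ (1 − 13/16z)y_{n+1} = (1 + 3/16z)y_n
  R(z) = (1 + 3/16z)/(1 − 13/16z).

Boundary: |R(x)|=1, x<0.
x=-1.38: |R|=0.3494
x=-2: |R|=0.2381
x=-10: |R|=0.0959
x=-100: |R|=0.2158
θ=13/16≥1/2 ⇒ |1+3/16x|<|1−13/16x| ∀x<0 ⇒ stable on all of ℝ⁻.

unbounded; (−∞, 0).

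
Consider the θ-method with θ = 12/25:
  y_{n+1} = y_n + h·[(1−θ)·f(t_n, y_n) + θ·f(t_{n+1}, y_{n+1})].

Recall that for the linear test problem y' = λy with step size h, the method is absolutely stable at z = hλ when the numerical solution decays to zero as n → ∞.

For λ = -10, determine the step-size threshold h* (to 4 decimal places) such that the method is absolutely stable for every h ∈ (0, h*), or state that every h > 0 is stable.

(-50.0000,0); λ=-10 ⇒ h* = (50)/10 = 5.0000.

Set f=λy, z=hλ:
  y_{n+1} = y_n + z·[13/25·y_n + 12/25·y_{n+1}] ⇒ (1 − 12/25z)y_{n+1} = (1 + 13/25z)y_n
  R(z) = (1 + 13/25z)/(1 − 12/25z).

Boundary: |R(x)|=1, x<0.
x=-1.58: |R|=0.1015
R=−1: 1+13/25x = −1+12/25x ⇒ -1/25x=2 ⇒ x=2/(-1/25)=-50.0000
Confirm numerically:
  x=-41.088: |R|=0.98280 <1
  x=-34.667: |R|=0.96523 <1
  x=-24.159: |R|=0.91794 <1
  x=-50.521: |R|=1.00083 >1
  x=-50.140: |R|=1.00022 >1
  x=-50.023: |R|=1.00004 >1
Interval (-50.0000, 0).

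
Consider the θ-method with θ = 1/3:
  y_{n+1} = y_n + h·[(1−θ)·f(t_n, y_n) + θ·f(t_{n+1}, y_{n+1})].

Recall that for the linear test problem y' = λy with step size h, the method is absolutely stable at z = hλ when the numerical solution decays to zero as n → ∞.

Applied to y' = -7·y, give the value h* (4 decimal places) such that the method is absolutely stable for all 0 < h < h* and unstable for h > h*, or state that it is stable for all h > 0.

Set f=λy, z=hλ:
  y_{n+1} = y_n + z·[2/3·y_n + 1/3·y_{n+1}] ⇒ (1 − 1/3z)y_{n+1} = (1 + 2/3z)y_n
  so R(z) = (1 + 2/3z)/(1 − 1/3z).

Find x<0 with |R(x)|<1.
x=-1.55: |R|=0.0220
R=−1: 1+2/3x = −1+1/3x ⇒ -1/3x=2 ⇒ x=2/(-1/3)=-6.0000
Confirm numerically:
  x=-5.778: |R|=0.97471 <1
  x=-5.020: |R|=0.87781 <1
  x=-4.358: |R|=0.77684 <1
  x=-3.574: |R|=0.63097 <1
  x=-6.294: |R|=1.03163 >1
  x=-6.031: |R|=1.00343 >1
Stable set (-6.0000, 0).

(-6.0000,0); λ=-7 ⇒ h* = (6)/7 = 0.8571.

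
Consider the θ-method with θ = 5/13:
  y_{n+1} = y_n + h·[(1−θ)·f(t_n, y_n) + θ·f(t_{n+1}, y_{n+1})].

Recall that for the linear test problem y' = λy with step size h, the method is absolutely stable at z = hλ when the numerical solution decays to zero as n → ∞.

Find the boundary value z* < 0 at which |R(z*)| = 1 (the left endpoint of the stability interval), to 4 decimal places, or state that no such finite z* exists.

left endpoint -8.6667.

Test eqn y'=λy, z=hλ:
  y_{n+1} = y_n + z·[8/13·y_n + 5/13·y_{n+1}] ⇒ (1 − 5/13z)y_{n+1} = (1 + 8/13z)y_n
  Hence R(z) = (1 + 8/13z)/(1 − 5/13z).

Find x<0 with |R(x)|<1.
x=-0.83: |R|=0.3708
R=−1: 1+8/13x = −1+5/13x ⇒ -3/13x=2 ⇒ x=2/(-3/13)=-8.6667
Confirm numerically:
  x=-7.083: |R|=0.90187 <1
  x=-6.209: |R|=0.83260 <1
  x=-5.184: |R|=0.73155 <1
  x=-9.122: |R|=1.02331 >1
  x=-8.796: |R|=1.00681 >1
Stable set (-8.6667, 0).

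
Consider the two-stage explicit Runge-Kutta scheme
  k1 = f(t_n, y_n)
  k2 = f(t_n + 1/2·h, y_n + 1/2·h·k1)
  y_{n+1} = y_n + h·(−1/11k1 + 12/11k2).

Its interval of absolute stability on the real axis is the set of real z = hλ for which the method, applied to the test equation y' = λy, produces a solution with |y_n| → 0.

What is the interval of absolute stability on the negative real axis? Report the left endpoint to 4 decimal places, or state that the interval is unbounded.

On y'=λy, z=hλ:
  k1=λy_n ⇒ h·k1=z·y_n;  k2=λ(1+1/2z)y_n ⇒ h·k2=z(1+1/2z)y_n
  y_{n+1}/y_n = 1 − 1/11z + 12/11z(1+1/2z) = 1 + z + 6/11z²
  R(z) = 1 + z + 6/11z².

Boundary: |R(x)|=1, x<0.
x=-0.35: |R|=0.7168
R=1: x+6/11x²=0 ⇒ x=−11/6=-1.8333; min R=1−1/(4·6/11)=0.5417>−1
Confirm numerically:
  x=-1.637: |R|=0.82469 <1
  x=-1.133: |R|=0.56719 <1
  x=-0.778: |R|=0.55215 <1
  x=-2.411: |R|=1.75968 >1
  x=-2.144: |R|=1.36331 >1
  x=-1.862: |R|=1.02911 >1
Interval (-1.8333, 0).

z∈(-1.8333,0).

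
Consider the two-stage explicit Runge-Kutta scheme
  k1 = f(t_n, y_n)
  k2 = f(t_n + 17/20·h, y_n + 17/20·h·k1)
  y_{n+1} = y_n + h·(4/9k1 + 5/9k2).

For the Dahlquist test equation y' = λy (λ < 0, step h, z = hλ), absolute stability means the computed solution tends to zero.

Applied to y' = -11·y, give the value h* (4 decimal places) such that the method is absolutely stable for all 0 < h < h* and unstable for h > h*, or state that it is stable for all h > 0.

Test eqn y'=λy, z=hλ:
  k1=λy_n ⇒ h·k1=z·y_n;  k2=λ(1+17/20z)y_n ⇒ h·k2=z(1+17/20z)y_n
  y_{n+1}/y_n = 1 + 4/9z + 5/9z(1+17/20z) = 1 + z + 17/36z²
  so R(z) = 1 + z + 17/36z².

Boundary: |R(x)|=1, x<0.
x=-1.75: |R|=0.6962
R=1: x+17/36x²=0 ⇒ x=−36/17=-2.1176; min R=1−1/(4·17/36)=0.4706>−1
Confirm numerically:
  x=-1.681: |R|=0.65339 <1
  x=-1.585: |R|=0.60133 <1
  x=-0.908: |R|=0.48133 <1
  x=-2.626: |R|=1.63039 >1
  x=-2.524: |R|=1.48433 >1
  x=-2.503: |R|=1.45548 >1
Stable set (-2.1176, 0).

(-2.1176,0); λ=-11 ⇒ h* = (36/17)/11 = 0.1925.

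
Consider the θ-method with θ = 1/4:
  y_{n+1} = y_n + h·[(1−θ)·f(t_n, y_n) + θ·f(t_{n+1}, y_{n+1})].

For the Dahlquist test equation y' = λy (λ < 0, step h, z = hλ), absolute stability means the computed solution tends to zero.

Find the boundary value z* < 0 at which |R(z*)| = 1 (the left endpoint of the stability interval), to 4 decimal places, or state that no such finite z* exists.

With y'=λy (z=hλ):
  y_{n+1} = y_n + z·[3/4·y_n + 1/4·y_{n+1}] ⇒ (1 − 1/4z)y_{n+1} = (1 + 3/4z)y_n
  Hence R(z) = (1 + 3/4z)/(1 − 1/4z).

Boundary: |R(x)|=1, x<0.
x=-0.62: |R|=0.4632
R=−1: 1+3/4x = −1+1/4x ⇒ -1/2x=2 ⇒ x=2/(-1/2)=-4.0000
Confirm numerically:
  x=-3.637: |R|=0.90494 <1
  x=-2.879: |R|=0.67408 <1
  x=-2.834: |R|=0.65876 <1
  x=-2.438: |R|=0.51476 <1
  x=-4.533: |R|=1.12493 >1
  x=-4.507: |R|=1.11920 >1
Interval (-4.0000, 0).

z* = -4.0000.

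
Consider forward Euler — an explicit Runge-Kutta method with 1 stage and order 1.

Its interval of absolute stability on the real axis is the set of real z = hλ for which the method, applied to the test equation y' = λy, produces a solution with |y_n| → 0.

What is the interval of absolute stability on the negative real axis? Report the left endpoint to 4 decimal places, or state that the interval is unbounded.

z∈(-2.0000,0).

Test eqn y'=λy, z=hλ:
  order 1, 1-stage ⇒ R(z)=1+z
  (e.g. R(-0.59)=0.41000, |R|=0.41000)

Solve |R(x)|<1 on ℝ⁻.
x=-0.59: |R|=0.4100
|R(-2.32)|=1.3200 |R(-1.16)|=0.1600 |R(-0.94)|=0.0600
Bisect:
  x_lo=-2.4217 |R|=1.4217  x_hi=-0.1942 |R|=0.8058
  mid=-1.30796 |R|=0.30796 →hi
  mid=-1.86485 |R|=0.86485 →hi
  mid=-2.14330 |R|=1.14330 →lo
  mid=-2.00407 |R|=1.00407 →lo
  mid=-1.93446 |R|=0.93446 →hi
  mid=-1.96927 |R|=0.96927 →hi
  mid=-1.98667 |R|=0.98667 →hi
  mid=-1.99537 |R|=0.99537 →hi
  mid=-1.99972 |R|=0.99972 →hi
  mid=-2.00190 |R|=1.00190 →lo
  ...
  [-2.00013,-2.00000] ⇒ x*=-2.0000
Interval (-2.0000, 0).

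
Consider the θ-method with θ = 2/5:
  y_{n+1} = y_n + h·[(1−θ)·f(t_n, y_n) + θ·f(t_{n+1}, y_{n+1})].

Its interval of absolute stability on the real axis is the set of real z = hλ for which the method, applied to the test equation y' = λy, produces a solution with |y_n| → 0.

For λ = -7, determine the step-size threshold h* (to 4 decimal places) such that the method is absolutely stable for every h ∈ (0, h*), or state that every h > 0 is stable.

Set f=λy, z=hλ:
  y_{n+1} = y_n + z·[3/5·y_n + 2/5·y_{n+1}] ⇒ (1 − 2/5z)y_{n+1} = (1 + 3/5z)y_n
  so R(z) = (1 + 3/5z)/(1 − 2/5z).

Need |R(x)|<1, x<0.
x=-0.39: |R|=0.6626
R=−1: 1+3/5x = −1+2/5x ⇒ -1/5x=2 ⇒ x=2/(-1/5)=-10.0000
Confirm numerically:
  x=-8.217: |R|=0.91681 <1
  x=-8.016: |R|=0.90567 <1
  x=-5.157: |R|=0.68375 <1
  x=-10.172: |R|=1.00679 >1
  x=-10.145: |R|=1.00573 >1
So |R|<1 on (-10.0000, 0).

(-10.0000,0); λ=-7 ⇒ h* = (10)/7 = 1.4286.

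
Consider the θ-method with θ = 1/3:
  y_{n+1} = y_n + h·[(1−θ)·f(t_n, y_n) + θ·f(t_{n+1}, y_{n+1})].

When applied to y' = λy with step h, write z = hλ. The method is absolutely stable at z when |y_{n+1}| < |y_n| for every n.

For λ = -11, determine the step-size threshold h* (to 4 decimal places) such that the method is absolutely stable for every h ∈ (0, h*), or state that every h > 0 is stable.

(-6.0000,0); λ=-11 ⇒ h* = (6)/11 = 0.5455.

With y'=λy (z=hλ):
  y_{n+1} = y_n + z·[2/3·y_n + 1/3·y_{n+1}] ⇒ (1 − 1/3z)y_{n+1} = (1 + 2/3z)y_n
  ⇒ R(z) = (1 + 2/3z)/(1 − 1/3z).

Find x<0 with |R(x)|<1.
x=-0.34: |R|=0.6946
R=−1: 1+2/3x = −1+1/3x ⇒ -1/3x=2 ⇒ x=2/(-1/3)=-6.0000
Confirm numerically:
  x=-5.267: |R|=0.91133 <1
  x=-4.538: |R|=0.80605 <1
  x=-3.583: |R|=0.63284 <1
  x=-6.535: |R|=1.05611 >1
  x=-6.178: |R|=1.01939 >1
So |R|<1 on (-6.0000, 0).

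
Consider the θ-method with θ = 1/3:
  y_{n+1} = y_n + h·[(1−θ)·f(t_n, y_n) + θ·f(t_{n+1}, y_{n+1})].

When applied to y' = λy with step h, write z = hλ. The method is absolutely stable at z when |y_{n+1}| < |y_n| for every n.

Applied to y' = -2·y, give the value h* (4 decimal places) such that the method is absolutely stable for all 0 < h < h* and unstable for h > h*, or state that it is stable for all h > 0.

With y'=λy (z=hλ):
  y_{n+1} = y_n + z·[2/3·y_n + 1/3·y_{n+1}] ⇒ (1 − 1/3z)y_{n+1} = (1 + 2/3z)y_n
  R(z) = (1 + 2/3z)/(1 − 1/3z).

Boundary: |R(x)|=1, x<0.
x=-0.57: |R|=0.5210
R=−1: 1+2/3x = −1+1/3x ⇒ -1/3x=2 ⇒ x=2/(-1/3)=-6.0000
Confirm numerically:
  x=-5.526: |R|=0.94441 <1
  x=-3.441: |R|=0.60270 <1
  x=-3.037: |R|=0.50919 <1
  x=-2.587: |R|=0.38912 <1
  x=-6.281: |R|=1.03028 >1
  x=-6.174: |R|=1.01897 >1
  x=-6.165: |R|=1.01800 >1
So |R|<1 on (-6.0000, 0).

(-6.0000,0); λ=-2 ⇒ h* = (6)/2 = 3.0000.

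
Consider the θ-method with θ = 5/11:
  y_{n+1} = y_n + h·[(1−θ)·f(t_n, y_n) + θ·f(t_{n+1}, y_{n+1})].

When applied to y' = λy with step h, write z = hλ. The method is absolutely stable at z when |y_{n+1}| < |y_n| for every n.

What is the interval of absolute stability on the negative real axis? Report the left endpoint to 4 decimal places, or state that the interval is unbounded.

z∈(-22.0000,0).

With y'=λy (z=hλ):
  y_{n+1} = y_n + z·[6/11·y_n + 5/11·y_{n+1}] ⇒ (1 − 5/11z)y_{n+1} = (1 + 6/11z)y_n
  R(z) = (1 + 6/11z)/(1 − 5/11z).

Need |R(x)|<1, x<0.
x=-0.52: |R|=0.5794
R=−1: 1+6/11x = −1+5/11x ⇒ -1/11x=2 ⇒ x=2/(-1/11)=-22.0000
Confirm numerically:
  x=-20.402: |R|=0.98586 <1
  x=-18.911: |R|=0.97074 <1
  x=-18.390: |R|=0.96493 <1
  x=-12.046: |R|=0.86026 <1
  x=-22.573: |R|=1.00463 >1
  x=-22.180: |R|=1.00148 >1
Interval (-22.0000, 0).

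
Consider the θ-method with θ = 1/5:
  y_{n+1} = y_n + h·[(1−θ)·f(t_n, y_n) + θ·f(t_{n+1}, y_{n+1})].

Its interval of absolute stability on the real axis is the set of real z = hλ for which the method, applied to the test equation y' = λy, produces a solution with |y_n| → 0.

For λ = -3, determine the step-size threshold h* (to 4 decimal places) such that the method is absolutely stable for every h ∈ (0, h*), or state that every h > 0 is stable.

(-3.3333,0); λ=-3 ⇒ h* = (10/3)/3 = 1.1111.

Set f=λy, z=hλ:
  y_{n+1} = y_n + z·[4/5·y_n + 1/5·y_{n+1}] ⇒ (1 − 1/5z)y_{n+1} = (1 + 4/5z)y_n
  ⇒ R(z) = (1 + 4/5z)/(1 − 1/5z).

Need |R(x)|<1, x<0.
x=-0.45: |R|=0.5872
R=−1: 1+4/5x = −1+1/5x ⇒ -3/5x=2 ⇒ x=2/(-3/5)=-3.3333
Confirm numerically:
  x=-1.890: |R|=0.37155 <1
  x=-1.724: |R|=0.28198 <1
  x=-1.360: |R|=0.06918 <1
  x=-3.774: |R|=1.15067 >1
  x=-3.696: |R|=1.12511 >1
  x=-3.668: |R|=1.11583 >1
Stable set (-3.3333, 0).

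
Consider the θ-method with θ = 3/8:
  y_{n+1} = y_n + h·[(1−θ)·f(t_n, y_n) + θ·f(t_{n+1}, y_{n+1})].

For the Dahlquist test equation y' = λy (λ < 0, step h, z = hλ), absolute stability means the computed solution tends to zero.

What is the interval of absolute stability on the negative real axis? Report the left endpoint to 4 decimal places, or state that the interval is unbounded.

Set f=λy, z=hλ:
  y_{n+1} = y_n + z·[5/8·y_n + 3/8·y_{n+1}] ⇒ (1 − 3/8z)y_{n+1} = (1 + 5/8z)y_n
  so R(z) = (1 + 5/8z)/(1 − 3/8z).

Need |R(x)|<1, x<0.
x=-1.42: |R|=0.0734
R=−1: 1+5/8x = −1+3/8x ⇒ -1/4x=2 ⇒ x=2/(-1/4)=-8.0000
Confirm numerically:
  x=-5.523: |R|=0.79836 <1
  x=-5.013: |R|=0.74070 <1
  x=-4.891: |R|=0.72575 <1
  x=-3.206: |R|=0.45578 <1
  x=-8.524: |R|=1.03122 >1
  x=-8.413: |R|=1.02485 >1
  x=-8.181: |R|=1.01112 >1
Interval (-8.0000, 0).

(-8.0000, 0).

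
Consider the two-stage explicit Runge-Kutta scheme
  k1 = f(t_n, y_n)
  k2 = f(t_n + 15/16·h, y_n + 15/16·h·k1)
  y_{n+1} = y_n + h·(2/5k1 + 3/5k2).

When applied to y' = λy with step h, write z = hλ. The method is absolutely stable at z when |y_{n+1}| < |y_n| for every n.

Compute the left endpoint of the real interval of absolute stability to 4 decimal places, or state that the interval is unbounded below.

With y'=λy (z=hλ):
  k1=λy_n ⇒ h·k1=z·y_n;  k2=λ(1+15/16z)y_n ⇒ h·k2=z(1+15/16z)y_n
  y_{n+1}/y_n = 1 + 2/5z + 3/5z(1+15/16z) = 1 + z + 9/16z²
  so R(z) = 1 + z + 9/16z².

Solve |R(x)|<1 on ℝ⁻.
x=-1.31: |R|=0.6553
R=1: x+9/16x²=0 ⇒ x=−16/9=-1.7778; min R=1−1/(4·9/16)=0.5556>−1
Confirm numerically:
  x=-1.263: |R|=0.63428 <1
  x=-1.034: |R|=0.56740 <1
  x=-0.910: |R|=0.55581 <1
  x=-0.726: |R|=0.57048 <1
  x=-2.299: |R|=1.67404 >1
  x=-1.898: |R|=1.12835 >1
  x=-1.878: |R|=1.10587 >1
Interval (-1.7778, 0).

z* = -1.7778.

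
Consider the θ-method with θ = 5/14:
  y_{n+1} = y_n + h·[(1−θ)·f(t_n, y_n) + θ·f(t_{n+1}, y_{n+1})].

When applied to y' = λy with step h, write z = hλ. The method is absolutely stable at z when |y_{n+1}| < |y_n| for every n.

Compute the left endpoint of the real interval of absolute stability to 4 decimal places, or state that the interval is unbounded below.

Set f=λy, z=hλ:
  y_{n+1} = y_n + z·[9/14·y_n + 5/14·y_{n+1}] ⇒ (1 − 5/14z)y_{n+1} = (1 + 9/14z)y_n
  R(z) = (1 + 9/14z)/(1 − 5/14z).

Boundary: |R(x)|=1, x<0.
x=-1.63: |R|=0.0302
R=−1: 1+9/14x = −1+5/14x ⇒ -2/7x=2 ⇒ x=2/(-2/7)=-7.0000
Confirm numerically:
  x=-6.448: |R|=0.95225 <1
  x=-5.441: |R|=0.84866 <1
  x=-4.537: |R|=0.73144 <1
  x=-4.055: |R|=0.65631 <1
  x=-7.382: |R|=1.03001 >1
  x=-7.103: |R|=1.00832 >1
Interval (-7.0000, 0).

z* = -7.0000.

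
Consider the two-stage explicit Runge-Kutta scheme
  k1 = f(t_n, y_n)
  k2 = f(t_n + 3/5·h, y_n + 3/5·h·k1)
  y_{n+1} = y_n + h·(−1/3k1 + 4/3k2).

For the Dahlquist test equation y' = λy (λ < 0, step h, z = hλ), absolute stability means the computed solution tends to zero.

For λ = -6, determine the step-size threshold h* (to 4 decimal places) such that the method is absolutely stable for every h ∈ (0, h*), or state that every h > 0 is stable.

(-1.2500,0); λ=-6 ⇒ h* = (5/4)/6 = 0.2083.

Test eqn y'=λy, z=hλ:
  k1=λy_n ⇒ h·k1=z·y_n;  k2=λ(1+3/5z)y_n ⇒ h·k2=z(1+3/5z)y_n
  y_{n+1}/y_n = 1 − 1/3z + 4/3z(1+3/5z) = 1 + z + 4/5z²
  R(z) = 1 + z + 4/5z².

Find x<0 with |R(x)|<1.
x=-0.53: |R|=0.6947
R=1: x+4/5x²=0 ⇒ x=−5/4=-1.2500; min R=1−1/(4·4/5)=0.6875>−1
Confirm numerically:
  x=-1.174: |R|=0.92862 <1
  x=-1.014: |R|=0.80856 <1
  x=-0.960: |R|=0.77728 <1
  x=-0.613: |R|=0.68762 <1
  x=-1.745: |R|=1.69102 >1
  x=-1.346: |R|=1.10337 >1
Interval (-1.2500, 0).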